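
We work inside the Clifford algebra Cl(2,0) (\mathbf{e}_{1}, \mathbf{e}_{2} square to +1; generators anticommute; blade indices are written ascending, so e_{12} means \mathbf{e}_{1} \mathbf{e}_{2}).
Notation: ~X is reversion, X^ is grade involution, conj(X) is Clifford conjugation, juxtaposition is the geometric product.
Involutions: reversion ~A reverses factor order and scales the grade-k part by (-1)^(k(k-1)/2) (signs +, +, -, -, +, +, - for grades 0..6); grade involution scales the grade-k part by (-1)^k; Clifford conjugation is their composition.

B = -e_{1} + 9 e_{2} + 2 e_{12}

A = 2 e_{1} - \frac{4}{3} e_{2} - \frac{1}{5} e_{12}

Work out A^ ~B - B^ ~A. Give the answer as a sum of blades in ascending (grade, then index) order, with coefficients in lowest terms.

first term: \frac{68}{5} + \frac{13}{15} e_{1} + \frac{19}{5} e_{2} - \frac{50}{3} e_{12}
second term: \frac{68}{5} - \frac{13}{15} e_{1} - \frac{19}{5} e_{2} + \frac{50}{3} e_{12}
Answer: \frac{26}{15} e_{1} + \frac{38}{5} e_{2} - \frac{100}{3} e_{12}


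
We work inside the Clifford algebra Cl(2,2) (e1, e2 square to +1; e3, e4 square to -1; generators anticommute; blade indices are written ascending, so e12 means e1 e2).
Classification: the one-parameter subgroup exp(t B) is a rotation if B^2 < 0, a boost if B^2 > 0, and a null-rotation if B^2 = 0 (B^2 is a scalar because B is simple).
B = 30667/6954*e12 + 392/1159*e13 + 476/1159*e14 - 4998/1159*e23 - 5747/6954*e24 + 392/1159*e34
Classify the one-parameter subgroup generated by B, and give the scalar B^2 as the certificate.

B^2 term by term: the squares give (30667/6954)^2*(e12)^2 + (392/1159)^2*(e13)^2 + (476/1159)^2*(e14)^2 + (-4998/1159)^2*(e23)^2 + (-5747/6954)^2*(e24)^2 + (392/1159)^2*(e34)^2 = 940464889/48358116*(-1) + 153664/1343281*(+1) + 226576/1343281*(+1) + 24980004/1343281*(+1) + 33028009/48358116*(+1) + 153664/1343281*(-1) = 0 (each basis 2-blade squares to minus the product of its generators' squares); cross terms between blades sharing an index anticommute and cancel; the commuting (index-disjoint) pairs give grade-4 terms 2*c*c'*(blade product), which cancel blade by blade — e1234: 12021464/4029843 + 2252824/4029843 - 4758096/1343281 = 0 — confirming B is simple. So B^2 = 0.
Answer: null-rotation, certificate B^2 = 0. B^2 = 0 is basis-independent, so its sign is the whole story.


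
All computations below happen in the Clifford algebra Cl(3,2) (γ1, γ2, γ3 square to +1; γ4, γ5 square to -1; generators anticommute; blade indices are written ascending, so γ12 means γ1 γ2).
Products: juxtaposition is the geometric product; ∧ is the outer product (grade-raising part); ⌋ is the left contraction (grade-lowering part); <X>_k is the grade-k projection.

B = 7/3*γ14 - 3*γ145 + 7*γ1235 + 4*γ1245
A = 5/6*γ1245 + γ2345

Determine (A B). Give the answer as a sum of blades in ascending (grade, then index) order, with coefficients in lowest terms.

step 1: 10/3 - 5/2*γ2 + 4*γ13 + 7*γ14 - 35/18*γ25 + 35/6*γ34 + 3*γ123 + 7/3*γ1235
Answer: 10/3 - 5/2*γ2 + 4*γ13 + 7*γ14 - 35/18*γ25 + 35/6*γ34 + 3*γ123 + 7/3*γ1235


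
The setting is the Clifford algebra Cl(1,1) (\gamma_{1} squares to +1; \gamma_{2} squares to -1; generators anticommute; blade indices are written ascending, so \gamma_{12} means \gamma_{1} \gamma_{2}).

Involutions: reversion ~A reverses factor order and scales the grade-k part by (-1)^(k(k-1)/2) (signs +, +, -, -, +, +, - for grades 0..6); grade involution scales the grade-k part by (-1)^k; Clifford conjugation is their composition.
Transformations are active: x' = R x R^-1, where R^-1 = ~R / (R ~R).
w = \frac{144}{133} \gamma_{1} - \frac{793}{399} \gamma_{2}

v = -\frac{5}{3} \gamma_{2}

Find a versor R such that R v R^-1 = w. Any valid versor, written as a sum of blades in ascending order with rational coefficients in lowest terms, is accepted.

Why this works: both vectors square to -\frac{25}{9}, so q(v) = q(w) and R = v + w = \frac{144}{133} \gamma_{1} - \frac{486}{133} \gamma_{2} carries v to w — its own direction survives, the complement (v - w)/2 flips.
Answer: \frac{144}{133} \gamma_{1} - \frac{486}{133} \gamma_{2}


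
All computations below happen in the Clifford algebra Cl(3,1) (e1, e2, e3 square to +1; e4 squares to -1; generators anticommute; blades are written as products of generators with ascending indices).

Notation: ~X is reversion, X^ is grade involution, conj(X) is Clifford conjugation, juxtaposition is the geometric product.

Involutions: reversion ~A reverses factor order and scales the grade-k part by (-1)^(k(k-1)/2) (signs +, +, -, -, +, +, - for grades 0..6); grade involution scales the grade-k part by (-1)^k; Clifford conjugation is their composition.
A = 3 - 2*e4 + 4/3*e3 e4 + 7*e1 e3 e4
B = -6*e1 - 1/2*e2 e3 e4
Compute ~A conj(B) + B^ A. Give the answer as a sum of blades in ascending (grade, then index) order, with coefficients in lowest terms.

first term: 18*e1 + 2/3*e2 + 7/2*e1 e2 + 12*e1 e4 - e2 e3 - 42*e3 e4 - 8*e1 e3 e4 - 3/2*e2 e3 e4
second term: 18*e1 + 2/3*e2 - 7/2*e1 e2 - 12*e1 e4 + e2 e3 + 42*e3 e4 + 8*e1 e3 e4 + 3/2*e2 e3 e4
Answer: 36*e1 + 4/3*e2


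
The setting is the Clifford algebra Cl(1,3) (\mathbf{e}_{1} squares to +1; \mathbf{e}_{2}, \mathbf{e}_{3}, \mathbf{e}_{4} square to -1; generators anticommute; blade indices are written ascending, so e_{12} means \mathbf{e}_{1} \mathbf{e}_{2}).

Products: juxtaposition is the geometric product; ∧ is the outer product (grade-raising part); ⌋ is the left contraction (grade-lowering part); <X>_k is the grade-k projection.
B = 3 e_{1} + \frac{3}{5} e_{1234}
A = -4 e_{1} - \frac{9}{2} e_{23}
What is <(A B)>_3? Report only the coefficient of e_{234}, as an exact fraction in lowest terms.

step 1: -12 + \frac{27}{10} e_{14} - \frac{27}{2} e_{123} - \frac{12}{5} e_{234}
step 2: -\frac{27}{2} e_{123} - \frac{12}{5} e_{234}
Answer: -\frac{12}{5}


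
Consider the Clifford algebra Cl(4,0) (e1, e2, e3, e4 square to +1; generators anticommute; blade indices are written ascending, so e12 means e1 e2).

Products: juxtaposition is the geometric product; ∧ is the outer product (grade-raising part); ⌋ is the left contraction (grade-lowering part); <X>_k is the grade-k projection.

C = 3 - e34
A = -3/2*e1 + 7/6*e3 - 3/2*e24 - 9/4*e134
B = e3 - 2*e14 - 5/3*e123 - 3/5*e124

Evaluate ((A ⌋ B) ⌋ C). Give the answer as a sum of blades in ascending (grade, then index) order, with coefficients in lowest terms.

step 1: 7/6 - 9/10*e1 + 3*e4 - 35/18*e12 + 5/2*e23 + 9/10*e24
step 2: 7/2 + 3*e3 - 7/6*e34
Answer: 7/2 + 3*e3 - 7/6*e34


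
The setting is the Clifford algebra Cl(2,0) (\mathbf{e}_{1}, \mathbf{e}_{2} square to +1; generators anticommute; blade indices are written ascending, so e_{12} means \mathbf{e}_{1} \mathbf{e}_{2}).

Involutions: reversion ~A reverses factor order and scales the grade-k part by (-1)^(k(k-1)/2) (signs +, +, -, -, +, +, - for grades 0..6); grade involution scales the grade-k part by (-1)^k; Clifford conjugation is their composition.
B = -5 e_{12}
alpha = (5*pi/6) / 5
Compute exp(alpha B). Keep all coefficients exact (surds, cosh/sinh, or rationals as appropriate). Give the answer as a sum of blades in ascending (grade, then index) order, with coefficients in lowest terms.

B^2 = (-5)^2*(e_{12})^2 = 25*(-1) = -25 (a basis 2-blade squares to minus the product of its generators' squares).
B^2 = -25 — since the square is negative, the closed form is circular: l = 5, alpha*l = \frac{5 \pi}{6}, so exp(alpha B) = cos(\frac{5 \pi}{6}) + (sin(\frac{5 \pi}{6})/5)*B = - \frac{\sqrt{3}}{2} + (\frac{1}{10})*B.
Answer: - \frac{\sqrt{3}}{2} - \frac{1}{2} e_{12}


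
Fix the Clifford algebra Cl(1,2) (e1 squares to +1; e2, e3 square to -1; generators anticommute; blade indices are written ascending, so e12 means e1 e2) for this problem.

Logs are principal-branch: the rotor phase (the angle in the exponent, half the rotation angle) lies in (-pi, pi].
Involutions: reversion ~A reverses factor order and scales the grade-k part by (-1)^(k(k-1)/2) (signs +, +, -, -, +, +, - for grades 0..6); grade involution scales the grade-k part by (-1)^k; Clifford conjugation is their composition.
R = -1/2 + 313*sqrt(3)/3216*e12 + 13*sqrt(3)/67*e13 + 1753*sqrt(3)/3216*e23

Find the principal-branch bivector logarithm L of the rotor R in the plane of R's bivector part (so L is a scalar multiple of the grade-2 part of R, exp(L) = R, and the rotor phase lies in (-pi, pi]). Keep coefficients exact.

The scalar part of R is -1/2, so the principal-branch rotor phase is pinned; divide the bivector part by its sine to get the unit plane — L is the phase times that plane.
Concretely: cos(phase) = -1/2 gives phase = ±2*pi/3, and since phase/sin(phase) is even the sign is immaterial: L = (phase/sin(phase)) * <R>_2 = (4*sqrt(3)*pi/9) * <R>_2.
Answer: 313*pi/2412*e12 + 52*pi/201*e13 + 1753*pi/2412*e23


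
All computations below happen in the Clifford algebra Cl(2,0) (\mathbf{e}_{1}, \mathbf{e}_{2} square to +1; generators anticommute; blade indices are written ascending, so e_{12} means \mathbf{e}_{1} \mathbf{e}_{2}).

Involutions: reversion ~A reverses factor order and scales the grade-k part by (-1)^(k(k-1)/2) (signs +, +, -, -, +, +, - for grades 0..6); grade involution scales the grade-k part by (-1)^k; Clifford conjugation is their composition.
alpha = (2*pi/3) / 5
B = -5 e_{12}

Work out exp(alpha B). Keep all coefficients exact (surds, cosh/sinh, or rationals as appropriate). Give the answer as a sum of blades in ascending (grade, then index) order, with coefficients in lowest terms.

B^2 = (-5)^2*(e_{12})^2 = 25*(-1) = -25 (a basis 2-blade squares to minus the product of its generators' squares).
B^2 = -25 — the negative square puts this in the circular regime; l = 5, alpha*l = \frac{2 \pi}{3}, so exp(alpha B) = cos(\frac{2 \pi}{3}) + (sin(\frac{2 \pi}{3})/5)*B = - \frac{1}{2} + (\frac{\sqrt{3}}{10})*B.
Answer: - \frac{1}{2} - \frac{\sqrt{3}}{2} e_{12}


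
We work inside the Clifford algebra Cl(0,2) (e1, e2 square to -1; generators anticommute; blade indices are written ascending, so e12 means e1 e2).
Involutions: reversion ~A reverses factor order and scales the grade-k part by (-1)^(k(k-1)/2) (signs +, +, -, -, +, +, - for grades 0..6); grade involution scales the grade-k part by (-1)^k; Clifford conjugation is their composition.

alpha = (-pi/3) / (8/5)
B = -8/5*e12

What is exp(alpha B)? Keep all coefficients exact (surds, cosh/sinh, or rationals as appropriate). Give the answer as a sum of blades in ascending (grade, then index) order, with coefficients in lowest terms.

B^2 = (-8/5)^2*(e12)^2 = 64/25*(-1) = -64/25 (a basis 2-blade squares to minus the product of its generators' squares).
B^2 = -64/25 — B^2 < 0, so the exponential closes trigonometrically: l = 8/5, alpha*l = -pi/3, so exp(alpha B) = cos(-pi/3) + (sin(-pi/3)/(8/5))*B = 1/2 + (-5*sqrt(3)/16)*B.
Answer: 1/2 + sqrt(3)/2*e12


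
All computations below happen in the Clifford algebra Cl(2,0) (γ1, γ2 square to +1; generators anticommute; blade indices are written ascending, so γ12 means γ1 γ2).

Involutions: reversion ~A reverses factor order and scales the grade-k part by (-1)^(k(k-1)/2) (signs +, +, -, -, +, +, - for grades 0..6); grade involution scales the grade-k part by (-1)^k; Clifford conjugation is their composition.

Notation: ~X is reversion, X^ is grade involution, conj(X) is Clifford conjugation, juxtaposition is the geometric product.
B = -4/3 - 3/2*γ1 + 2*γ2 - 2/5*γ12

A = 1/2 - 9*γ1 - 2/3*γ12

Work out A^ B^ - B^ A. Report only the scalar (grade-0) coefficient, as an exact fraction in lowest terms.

first term: 377/30 - 119/12*γ1 - 18/5*γ2 - 779/45*γ12
second term: -433/30 + 137/12*γ1 - 28/5*γ2 - 779/45*γ12
Answer: 27


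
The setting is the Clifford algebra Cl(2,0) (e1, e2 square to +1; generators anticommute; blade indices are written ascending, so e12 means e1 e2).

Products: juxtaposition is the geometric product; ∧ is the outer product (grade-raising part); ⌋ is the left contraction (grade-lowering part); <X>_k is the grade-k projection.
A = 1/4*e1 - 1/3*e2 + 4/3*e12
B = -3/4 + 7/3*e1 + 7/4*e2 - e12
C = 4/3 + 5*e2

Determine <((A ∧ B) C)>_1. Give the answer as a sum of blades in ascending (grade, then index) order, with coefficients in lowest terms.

step 1: -3/16*e1 + 1/4*e2 + 31/144*e12
step 2: 5/4 + 119/144*e1 + 1/3*e2 - 281/432*e12
step 3: 119/144*e1 + 1/3*e2
Answer: 119/144*e1 + 1/3*e2


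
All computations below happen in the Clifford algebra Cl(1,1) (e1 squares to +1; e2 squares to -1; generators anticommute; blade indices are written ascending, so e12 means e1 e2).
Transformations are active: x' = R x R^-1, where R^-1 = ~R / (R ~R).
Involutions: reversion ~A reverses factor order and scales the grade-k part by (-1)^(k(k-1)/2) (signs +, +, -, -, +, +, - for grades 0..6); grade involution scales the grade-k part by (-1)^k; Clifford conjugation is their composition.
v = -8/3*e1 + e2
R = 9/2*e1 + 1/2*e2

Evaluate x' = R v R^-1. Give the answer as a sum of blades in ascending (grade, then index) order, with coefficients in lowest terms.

~R = 9/2*e1 + 1/2*e2, and R ~R = 20, so R^-1 = ~R / (20).
R v = -25/2 + 35/6*e12
Answer: -71/24*e1 - 13/8*e2


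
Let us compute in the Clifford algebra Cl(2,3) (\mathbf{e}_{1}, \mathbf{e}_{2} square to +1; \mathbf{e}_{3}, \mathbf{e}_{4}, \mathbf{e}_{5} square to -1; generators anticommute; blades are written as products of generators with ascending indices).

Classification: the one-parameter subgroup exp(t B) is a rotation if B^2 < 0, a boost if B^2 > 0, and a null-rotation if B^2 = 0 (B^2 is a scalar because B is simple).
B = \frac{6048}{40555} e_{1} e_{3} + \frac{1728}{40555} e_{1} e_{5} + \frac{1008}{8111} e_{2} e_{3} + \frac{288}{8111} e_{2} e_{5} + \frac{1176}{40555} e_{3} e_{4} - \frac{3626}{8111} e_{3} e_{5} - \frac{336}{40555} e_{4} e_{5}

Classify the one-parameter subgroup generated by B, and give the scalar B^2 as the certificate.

B^2 term by term: the squares give (\frac{6048}{40555})^2*(e_{1} e_{3})^2 + (\frac{1728}{40555})^2*(e_{1} e_{5})^2 + (\frac{1008}{8111})^2*(e_{2} e_{3})^2 + (\frac{288}{8111})^2*(e_{2} e_{5})^2 + (\frac{1176}{40555})^2*(e_{3} e_{4})^2 + (-\frac{3626}{8111})^2*(e_{3} e_{5})^2 + (-\frac{336}{40555})^2*(e_{4} e_{5})^2 = \frac{36578304}{1644708025}*(+1) + \frac{2985984}{1644708025}*(+1) + \frac{1016064}{65788321}*(+1) + \frac{82944}{65788321}*(+1) + \frac{1382976}{1644708025}*(-1) + \frac{13147876}{65788321}*(-1) + \frac{112896}{1644708025}*(-1) = -\frac{4}{25} (each basis 2-blade squares to minus the product of its generators' squares); cross terms between blades sharing an index anticommute and cancel; the commuting (index-disjoint) pairs give grade-4 terms 2*c*c'*(blade product), which cancel blade by blade — e_{1} e_{2} e_{3} e_{5}: -\frac{3483648}{328941605} + \frac{3483648}{328941605} = 0; e_{1} e_{3} e_{4} e_{5}: -\frac{4064256}{1644708025} + \frac{4064256}{1644708025} = 0; e_{2} e_{3} e_{4} e_{5}: -\frac{677376}{328941605} + \frac{677376}{328941605} = 0 — confirming B is simple. So B^2 = -\frac{4}{25}.
Answer: rotation, certificate B^2 = -\frac{4}{25}. The invariant at work: B^2 = -\frac{4}{25} is unchanged by conjugation, hence its sign classifies the subgroup whatever basis B is written in.


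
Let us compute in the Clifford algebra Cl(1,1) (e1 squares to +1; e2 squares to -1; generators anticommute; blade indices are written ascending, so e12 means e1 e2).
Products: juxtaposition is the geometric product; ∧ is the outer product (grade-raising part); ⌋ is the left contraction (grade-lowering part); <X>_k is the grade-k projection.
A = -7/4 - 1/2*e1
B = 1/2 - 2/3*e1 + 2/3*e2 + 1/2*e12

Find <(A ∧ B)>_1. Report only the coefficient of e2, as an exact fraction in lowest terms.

step 1: -7/8 + 11/12*e1 - 7/6*e2 - 29/24*e12
step 2: 11/12*e1 - 7/6*e2
Answer: -7/6


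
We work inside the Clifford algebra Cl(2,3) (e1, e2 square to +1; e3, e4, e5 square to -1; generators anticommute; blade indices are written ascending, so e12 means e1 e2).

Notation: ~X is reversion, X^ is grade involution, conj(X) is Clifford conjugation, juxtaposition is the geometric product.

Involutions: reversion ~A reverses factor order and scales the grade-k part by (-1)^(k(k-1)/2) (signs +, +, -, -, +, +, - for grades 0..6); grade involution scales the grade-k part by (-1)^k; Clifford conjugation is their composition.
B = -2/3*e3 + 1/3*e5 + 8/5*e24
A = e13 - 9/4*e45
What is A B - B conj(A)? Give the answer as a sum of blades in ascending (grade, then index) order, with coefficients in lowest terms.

first term: 2/3*e1 + 3/4*e4 - 18/5*e25 + 1/3*e135 + 3/2*e345 - 8/5*e1234
second term: 2/3*e1 + 3/4*e4 - 18/5*e25 - 1/3*e135 - 3/2*e345 + 8/5*e1234
Answer: 2/3*e135 + 3*e345 - 16/5*e1234


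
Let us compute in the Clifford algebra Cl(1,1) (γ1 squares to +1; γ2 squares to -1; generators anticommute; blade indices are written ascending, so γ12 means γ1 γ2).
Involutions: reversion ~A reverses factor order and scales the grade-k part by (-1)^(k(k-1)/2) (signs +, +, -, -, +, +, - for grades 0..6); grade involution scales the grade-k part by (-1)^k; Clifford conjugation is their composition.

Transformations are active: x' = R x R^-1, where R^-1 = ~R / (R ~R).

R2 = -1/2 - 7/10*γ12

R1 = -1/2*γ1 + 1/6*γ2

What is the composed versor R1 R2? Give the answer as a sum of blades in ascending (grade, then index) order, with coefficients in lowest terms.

Distribute over the terms of R1 (each basis-blade product reordered to ascending indices, repeated generators contracted through their squares):
(-1/2*γ1) R2 = 1/4*γ1 + 7/20*γ2
(1/6*γ2) R2 = -7/60*γ1 - 1/12*γ2
Summing the partial products and collecting blades:
Answer: 2/15*γ1 + 4/15*γ2


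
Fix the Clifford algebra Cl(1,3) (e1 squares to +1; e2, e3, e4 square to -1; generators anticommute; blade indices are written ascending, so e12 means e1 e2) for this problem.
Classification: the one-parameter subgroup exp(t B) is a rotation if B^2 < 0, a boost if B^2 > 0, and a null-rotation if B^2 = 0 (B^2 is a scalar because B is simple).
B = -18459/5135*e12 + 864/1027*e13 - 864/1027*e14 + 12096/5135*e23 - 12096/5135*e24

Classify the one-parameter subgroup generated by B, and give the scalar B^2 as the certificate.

B^2 term by term: the squares give (-18459/5135)^2*(e12)^2 + (864/1027)^2*(e13)^2 + (-864/1027)^2*(e14)^2 + (12096/5135)^2*(e23)^2 + (-12096/5135)^2*(e24)^2 = 340734681/26368225*(+1) + 746496/1054729*(+1) + 746496/1054729*(+1) + 146313216/26368225*(-1) + 146313216/26368225*(-1) = 81/25 (each basis 2-blade squares to minus the product of its generators' squares); cross terms between blades sharing an index anticommute and cancel; the commuting (index-disjoint) pairs give grade-4 terms 2*c*c'*(blade product), which cancel blade by blade — e1234: 20901888/5273645 - 20901888/5273645 = 0 — confirming B is simple. So B^2 = 81/25.
Answer: boost, certificate B^2 = 81/25. Why this suffices: the scalar 81/25 survives any versor conjugation, so its sign alone determines the class however B is presented.


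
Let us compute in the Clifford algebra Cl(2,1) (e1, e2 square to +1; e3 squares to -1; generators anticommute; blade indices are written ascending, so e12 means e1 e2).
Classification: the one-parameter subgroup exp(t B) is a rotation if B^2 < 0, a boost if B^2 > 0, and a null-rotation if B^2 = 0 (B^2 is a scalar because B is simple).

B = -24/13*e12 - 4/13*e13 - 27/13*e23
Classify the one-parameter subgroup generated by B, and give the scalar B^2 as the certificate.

B^2 term by term: the squares give (-24/13)^2*(e12)^2 + (-4/13)^2*(e13)^2 + (-27/13)^2*(e23)^2 = 576/169*(-1) + 16/169*(+1) + 729/169*(+1) = 1 (each basis 2-blade squares to minus the product of its generators' squares); cross terms between blades sharing an index anticommute and cancel. So B^2 = 1.
Answer: boost, certificate B^2 = 1. Note: conjugating B changes its blade decomposition but never the scalar B^2 = 1, whose sign settles the classification.


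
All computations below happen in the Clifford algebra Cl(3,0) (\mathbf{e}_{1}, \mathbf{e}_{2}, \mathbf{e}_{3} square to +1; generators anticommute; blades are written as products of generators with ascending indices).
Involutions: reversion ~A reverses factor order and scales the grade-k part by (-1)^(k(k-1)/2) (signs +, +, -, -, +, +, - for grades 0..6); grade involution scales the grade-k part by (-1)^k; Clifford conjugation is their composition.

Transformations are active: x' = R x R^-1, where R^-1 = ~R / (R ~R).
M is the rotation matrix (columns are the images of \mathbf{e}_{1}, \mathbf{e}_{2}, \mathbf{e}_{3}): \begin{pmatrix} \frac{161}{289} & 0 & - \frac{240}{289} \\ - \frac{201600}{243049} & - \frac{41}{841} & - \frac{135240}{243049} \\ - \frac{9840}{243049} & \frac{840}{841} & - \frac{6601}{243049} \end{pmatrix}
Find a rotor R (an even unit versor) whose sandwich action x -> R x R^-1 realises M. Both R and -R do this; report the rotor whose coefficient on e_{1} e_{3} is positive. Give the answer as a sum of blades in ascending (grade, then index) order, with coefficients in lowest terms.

Method: write R = a + b12*e_{1} e_{2} + b13*e_{1} e_{3} + b23*e_{2} e_{3} with a^2 + b12^2 + b13^2 + b23^2 = 1 (so R^-1 = ~R). Expanding the columns R e_j ~R gives tr M = 4a^2 - 1 and, from the antisymmetric part, M21 - M12 = -4a*b12, M13 - M31 = 4a*b13, M32 - M23 = -4a*b23.
Here tr M = \frac{116951}{243049}, so a^2 = (1 + tr M)/4 = \frac{90000}{243049} and a = ±\frac{300}{493}. Taking a = \frac{300}{493}: M21 - M12 = -\frac{201600}{243049}, M13 - M31 = -\frac{192000}{243049}, M32 - M23 = \frac{378000}{243049}, giving b12 = \frac{168}{493}, b13 = -\frac{160}{493}, b23 = -\frac{315}{493}, i.e. R = \frac{300}{493} + \frac{168}{493} e_{1} e_{2} - \frac{160}{493} e_{1} e_{3} - \frac{315}{493} e_{2} e_{3}.
Its e_{1} e_{3} coefficient is negative, so report the other preimage -R.
Answer: -\frac{300}{493} - \frac{168}{493} e_{1} e_{2} + \frac{160}{493} e_{1} e_{3} + \frac{315}{493} e_{2} e_{3}. Recall the cover is two-to-one: with M of trace \frac{116951}{243049}, both preimages act alike, and the stated e_{1} e_{3} sign chooses the sheet.


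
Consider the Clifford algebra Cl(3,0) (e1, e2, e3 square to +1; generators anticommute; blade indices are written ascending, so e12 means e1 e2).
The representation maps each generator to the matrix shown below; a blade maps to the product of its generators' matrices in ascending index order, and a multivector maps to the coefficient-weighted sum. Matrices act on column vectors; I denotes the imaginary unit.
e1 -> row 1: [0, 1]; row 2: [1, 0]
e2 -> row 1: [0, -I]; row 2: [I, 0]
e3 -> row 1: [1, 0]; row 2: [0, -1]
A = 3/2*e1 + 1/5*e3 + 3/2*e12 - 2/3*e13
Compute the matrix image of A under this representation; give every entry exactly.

Bivector images (products of the table entries): rho(e12) = rho(e1)rho(e2) = row 1: [I, 0]; row 2: [0, -I]; rho(e13) = rho(e1)rho(e3) = row 1: [0, -1]; row 2: [1, 0].
M = (3/2)*rho(e1) + (1/5)*rho(e3) + (3/2)*rho(e12) + (-2/3)*rho(e13), summed entrywise:
Answer: row 1: [1/5 + 3*I/2, 13/6]; row 2: [5/6, -1/5 - 3*I/2]


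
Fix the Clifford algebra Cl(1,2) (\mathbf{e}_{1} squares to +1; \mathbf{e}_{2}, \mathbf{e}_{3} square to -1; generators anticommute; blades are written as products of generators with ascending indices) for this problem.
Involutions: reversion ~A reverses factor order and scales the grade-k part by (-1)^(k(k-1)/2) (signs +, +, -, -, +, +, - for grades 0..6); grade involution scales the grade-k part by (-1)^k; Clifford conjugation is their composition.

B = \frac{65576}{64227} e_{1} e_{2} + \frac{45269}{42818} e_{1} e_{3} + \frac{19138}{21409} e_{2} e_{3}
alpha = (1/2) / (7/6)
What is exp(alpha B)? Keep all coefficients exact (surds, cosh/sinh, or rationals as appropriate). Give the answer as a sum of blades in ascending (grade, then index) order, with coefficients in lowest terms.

B^2 term by term: the squares give (\frac{65576}{64227})^2*(e_{1} e_{2})^2 + (\frac{45269}{42818})^2*(e_{1} e_{3})^2 + (\frac{19138}{21409})^2*(e_{2} e_{3})^2 = \frac{4300211776}{4125107529}*(+1) + \frac{2049282361}{1833381124}*(+1) + \frac{366263044}{458345281}*(-1) = \frac{49}{36} (each basis 2-blade squares to minus the product of its generators' squares); cross terms between blades sharing an index anticommute and cancel. So B^2 = \frac{49}{36}.
B^2 = \frac{49}{36} — hyperbolic case — the even/odd split gives cosh and sinh: l = \frac{7}{6}, alpha*l = \frac{1}{2}, so exp(alpha B) = cosh(\frac{1}{2}) + (sinh(\frac{1}{2})/(\frac{7}{6}))*B = \cosh{\left(\frac{1}{2} \right)} + (\frac{6 \sinh{\left(\frac{1}{2} \right)}}{7})*B.
Answer: \cosh{\left(\frac{1}{2} \right)} + \frac{18736 \sinh{\left(\frac{1}{2} \right)}}{21409} e_{1} e_{2} + \frac{19401 \sinh{\left(\frac{1}{2} \right)}}{21409} e_{1} e_{3} + \frac{16404 \sinh{\left(\frac{1}{2} \right)}}{21409} e_{2} e_{3}


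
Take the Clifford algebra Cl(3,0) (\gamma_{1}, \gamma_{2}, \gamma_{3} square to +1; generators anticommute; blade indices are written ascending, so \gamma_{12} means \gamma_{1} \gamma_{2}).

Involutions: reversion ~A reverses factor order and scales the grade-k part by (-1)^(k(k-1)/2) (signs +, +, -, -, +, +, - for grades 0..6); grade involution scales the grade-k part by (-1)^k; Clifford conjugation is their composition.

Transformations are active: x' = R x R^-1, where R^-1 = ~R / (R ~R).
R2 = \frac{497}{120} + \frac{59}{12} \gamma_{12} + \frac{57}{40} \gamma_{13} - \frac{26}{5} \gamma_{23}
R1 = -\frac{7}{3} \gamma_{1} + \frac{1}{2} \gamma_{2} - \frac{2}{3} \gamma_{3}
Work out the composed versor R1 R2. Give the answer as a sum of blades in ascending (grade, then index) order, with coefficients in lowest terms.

Distribute over the terms of R1 (each basis-blade product reordered to ascending indices, repeated generators contracted through their squares):
(-\frac{7}{3} \gamma_{1}) R2 = -\frac{3479}{360} \gamma_{1} - \frac{413}{36} \gamma_{2} - \frac{133}{40} \gamma_{3} + \frac{182}{15} \gamma_{123}
(\frac{1}{2} \gamma_{2}) R2 = -\frac{59}{24} \gamma_{1} + \frac{497}{240} \gamma_{2} - \frac{13}{5} \gamma_{3} - \frac{57}{80} \gamma_{123}
(-\frac{2}{3} \gamma_{3}) R2 = \frac{19}{20} \gamma_{1} - \frac{52}{15} \gamma_{2} - \frac{497}{180} \gamma_{3} - \frac{59}{18} \gamma_{123}
Summing the partial products and collecting blades:
Answer: -\frac{2011}{180} \gamma_{1} - \frac{1853}{144} \gamma_{2} - \frac{3127}{360} \gamma_{3} + \frac{5863}{720} \gamma_{123}


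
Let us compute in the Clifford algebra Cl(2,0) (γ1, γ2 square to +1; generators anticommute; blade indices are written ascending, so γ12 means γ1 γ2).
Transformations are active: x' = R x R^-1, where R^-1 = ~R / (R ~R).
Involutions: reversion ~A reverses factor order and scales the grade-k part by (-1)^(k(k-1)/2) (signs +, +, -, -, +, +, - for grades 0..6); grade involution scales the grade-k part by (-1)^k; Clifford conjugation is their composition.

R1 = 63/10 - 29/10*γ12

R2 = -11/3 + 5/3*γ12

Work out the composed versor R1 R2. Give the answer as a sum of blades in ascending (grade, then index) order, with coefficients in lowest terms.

Distribute over the terms of R1 (each basis-blade product reordered to ascending indices, repeated generators contracted through their squares):
(63/10) R2 = -231/10 + 21/2*γ12
(-29/10*γ12) R2 = 29/6 + 319/30*γ12
Summing the partial products and collecting blades:
Answer: -274/15 + 317/15*γ12


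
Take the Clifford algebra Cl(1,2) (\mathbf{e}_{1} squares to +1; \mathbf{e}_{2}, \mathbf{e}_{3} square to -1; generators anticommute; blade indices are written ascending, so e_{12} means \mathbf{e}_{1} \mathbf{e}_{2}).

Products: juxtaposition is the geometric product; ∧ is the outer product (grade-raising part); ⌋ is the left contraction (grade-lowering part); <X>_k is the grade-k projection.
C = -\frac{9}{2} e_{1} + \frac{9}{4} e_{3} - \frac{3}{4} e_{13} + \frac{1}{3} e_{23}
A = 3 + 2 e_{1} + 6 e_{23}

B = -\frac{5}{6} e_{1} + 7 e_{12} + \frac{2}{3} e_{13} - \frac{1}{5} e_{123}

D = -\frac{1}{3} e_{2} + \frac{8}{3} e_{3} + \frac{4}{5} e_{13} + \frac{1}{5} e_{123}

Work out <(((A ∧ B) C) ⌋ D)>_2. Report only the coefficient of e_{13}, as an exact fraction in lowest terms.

step 1: -\frac{5}{2} e_{1} + 21 e_{12} + 2 e_{13} - \frac{28}{5} e_{123}
step 2: \frac{39}{4} - \frac{79}{30} e_{1} + \frac{903}{10} e_{2} + \frac{87}{8} e_{3} + \frac{199}{15} e_{12} - \frac{101}{8} e_{13} + \frac{819}{20} e_{23} + \frac{557}{12} e_{123}
step 3: -\frac{1097}{60} + \frac{51}{100} e_{1} - \frac{29}{40} e_{2} + \frac{1991}{75} e_{3} - \frac{87}{40} e_{12} + \frac{1293}{50} e_{13} - \frac{79}{150} e_{23} + \frac{39}{20} e_{123}
step 4: -\frac{87}{40} e_{12} + \frac{1293}{50} e_{13} - \frac{79}{150} e_{23}
Answer: \frac{1293}{50}


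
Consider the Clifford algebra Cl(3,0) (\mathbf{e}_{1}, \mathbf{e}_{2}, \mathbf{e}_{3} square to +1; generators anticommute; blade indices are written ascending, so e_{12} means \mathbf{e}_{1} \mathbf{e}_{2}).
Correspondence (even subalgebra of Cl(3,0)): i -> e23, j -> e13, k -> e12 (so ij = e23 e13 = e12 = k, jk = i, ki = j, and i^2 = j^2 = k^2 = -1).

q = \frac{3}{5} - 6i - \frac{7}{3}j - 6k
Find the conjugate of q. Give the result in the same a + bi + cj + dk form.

In blades: q = \frac{3}{5} - 6 e_{12} - \frac{7}{3} e_{13} - 6 e_{23}.
Quaternion conjugation is reversion on the even subalgebra: the scalar is fixed and every grade-2 blade flips sign, giving \frac{3}{5} + 6 e_{12} + \frac{7}{3} e_{13} + 6 e_{23}; translating back:
Answer: \frac{3}{5} + 6i + \frac{7}{3}j + 6k


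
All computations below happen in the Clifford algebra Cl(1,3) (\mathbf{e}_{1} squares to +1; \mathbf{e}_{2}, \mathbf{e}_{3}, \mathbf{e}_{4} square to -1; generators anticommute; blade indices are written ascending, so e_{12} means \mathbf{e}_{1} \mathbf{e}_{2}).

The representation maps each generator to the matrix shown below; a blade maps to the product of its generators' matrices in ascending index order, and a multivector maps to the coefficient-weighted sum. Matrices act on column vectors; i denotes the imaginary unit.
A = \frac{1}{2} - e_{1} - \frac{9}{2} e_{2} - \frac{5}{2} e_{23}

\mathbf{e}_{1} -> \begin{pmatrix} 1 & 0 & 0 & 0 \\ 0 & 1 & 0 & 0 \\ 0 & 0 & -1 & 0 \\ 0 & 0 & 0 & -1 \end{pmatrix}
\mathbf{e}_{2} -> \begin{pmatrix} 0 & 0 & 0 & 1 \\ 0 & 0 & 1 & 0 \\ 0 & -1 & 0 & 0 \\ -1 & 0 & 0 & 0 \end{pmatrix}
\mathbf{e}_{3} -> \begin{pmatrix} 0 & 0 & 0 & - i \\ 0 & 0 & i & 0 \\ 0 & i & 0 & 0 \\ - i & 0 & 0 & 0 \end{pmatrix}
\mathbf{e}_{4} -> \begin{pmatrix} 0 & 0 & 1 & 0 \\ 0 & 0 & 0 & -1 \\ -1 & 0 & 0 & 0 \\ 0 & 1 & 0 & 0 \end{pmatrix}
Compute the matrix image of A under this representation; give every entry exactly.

Bivector images (products of the table entries): rho(e_{23}) = rho(\mathbf{e}_{2})rho(\mathbf{e}_{3}) = \begin{pmatrix} - i & 0 & 0 & 0 \\ 0 & i & 0 & 0 \\ 0 & 0 & - i & 0 \\ 0 & 0 & 0 & i \end{pmatrix}.
M = (\frac{1}{2})*1 + (-1)*rho(e_{1}) + (-\frac{9}{2})*rho(e_{2}) + (-\frac{5}{2})*rho(e_{23}), summed entrywise (1 is the identity matrix):
Answer: \begin{pmatrix} - \frac{1}{2} + \frac{5 i}{2} & 0 & 0 & - \frac{9}{2} \\ 0 & - \frac{1}{2} - \frac{5 i}{2} & - \frac{9}{2} & 0 \\ 0 & \frac{9}{2} & \frac{3}{2} + \frac{5 i}{2} & 0 \\ \frac{9}{2} & 0 & 0 & \frac{3}{2} - \frac{5 i}{2} \end{pmatrix}


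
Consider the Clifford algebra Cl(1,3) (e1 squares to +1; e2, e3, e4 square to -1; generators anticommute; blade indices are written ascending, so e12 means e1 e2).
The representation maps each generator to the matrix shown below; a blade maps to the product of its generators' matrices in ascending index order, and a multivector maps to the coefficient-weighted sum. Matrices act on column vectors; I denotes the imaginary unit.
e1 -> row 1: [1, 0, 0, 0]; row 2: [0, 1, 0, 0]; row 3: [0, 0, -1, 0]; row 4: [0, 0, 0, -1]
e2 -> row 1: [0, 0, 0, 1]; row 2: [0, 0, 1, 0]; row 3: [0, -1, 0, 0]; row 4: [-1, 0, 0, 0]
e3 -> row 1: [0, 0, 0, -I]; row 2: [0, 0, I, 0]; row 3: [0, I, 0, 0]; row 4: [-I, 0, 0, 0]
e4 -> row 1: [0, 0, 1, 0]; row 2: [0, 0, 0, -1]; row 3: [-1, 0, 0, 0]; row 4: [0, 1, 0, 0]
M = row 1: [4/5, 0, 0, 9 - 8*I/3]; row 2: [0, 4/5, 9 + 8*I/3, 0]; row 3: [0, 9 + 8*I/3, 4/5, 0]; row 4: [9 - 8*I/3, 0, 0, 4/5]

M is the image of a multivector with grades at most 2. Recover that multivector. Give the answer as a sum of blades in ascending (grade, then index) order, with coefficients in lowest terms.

Method: the blade images are trace-orthogonal — tr(rho(e_A) rho(e_B)^-1) = 4 if A = B and 0 otherwise — and rho(e_A)^-1 = (e_A)^2 * rho(e_A) with (e_A)^2 = +1 or -1, so the coefficient of e_A in the preimage is (e_A)^2 * tr(M rho(e_A))/4.
Nonzero projections over blades of grade <= 2: 1: (1)^2 = +1, tr(M 1) = 16/5, coefficient 4/5; e3: (e3)^2 = -1, tr(M rho(e3)) = -32/3, coefficient 8/3; e12: (e12)^2 = +1, tr(M rho(e12)) = 36, coefficient 9. Every other blade of grade <= 2 projects to 0.
Answer: 4/5 + 8/3*e3 + 9*e12


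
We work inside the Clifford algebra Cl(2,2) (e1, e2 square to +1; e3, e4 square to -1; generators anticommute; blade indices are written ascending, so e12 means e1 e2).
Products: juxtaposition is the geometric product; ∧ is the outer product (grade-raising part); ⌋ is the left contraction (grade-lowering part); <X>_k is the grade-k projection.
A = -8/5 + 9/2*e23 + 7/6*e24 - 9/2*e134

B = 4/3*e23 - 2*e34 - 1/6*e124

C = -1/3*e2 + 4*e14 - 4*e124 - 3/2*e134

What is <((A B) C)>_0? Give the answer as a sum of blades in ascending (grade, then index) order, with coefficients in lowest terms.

step 1: 6 - 331/36*e1 - 313/60*e23 + 9*e24 + 214/45*e34 - 86/15*e124 + 3/4*e134
step 2: 2887/120 - 433/15*e1 + 314/15*e2 - 853/180*e3 - 304/9*e4 - 3557/108*e12 - 856/45*e13 + 994/45*e14 + 58/5*e23 + 331/9*e24 + 331/24*e34 + 497/90*e123 - 1273/40*e124 - 448/15*e134 - 214/135*e234 - 1267/60*e1234
step 3: 2887/120
Answer: 2887/120


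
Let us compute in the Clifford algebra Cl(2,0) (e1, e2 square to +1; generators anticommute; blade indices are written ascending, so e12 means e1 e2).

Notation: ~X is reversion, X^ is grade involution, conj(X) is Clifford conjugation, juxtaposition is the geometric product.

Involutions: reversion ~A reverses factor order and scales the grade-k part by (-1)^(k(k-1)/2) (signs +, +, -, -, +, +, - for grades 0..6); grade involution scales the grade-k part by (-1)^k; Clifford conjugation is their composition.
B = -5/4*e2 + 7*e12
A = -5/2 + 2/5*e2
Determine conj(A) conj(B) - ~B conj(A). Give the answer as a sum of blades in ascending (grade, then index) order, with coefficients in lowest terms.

first term: -1/2 - 14/5*e1 - 25/8*e2 + 35/2*e12
second term: 1/2 + 14/5*e1 + 25/8*e2 + 35/2*e12
Answer: -1 - 28/5*e1 - 25/4*e2


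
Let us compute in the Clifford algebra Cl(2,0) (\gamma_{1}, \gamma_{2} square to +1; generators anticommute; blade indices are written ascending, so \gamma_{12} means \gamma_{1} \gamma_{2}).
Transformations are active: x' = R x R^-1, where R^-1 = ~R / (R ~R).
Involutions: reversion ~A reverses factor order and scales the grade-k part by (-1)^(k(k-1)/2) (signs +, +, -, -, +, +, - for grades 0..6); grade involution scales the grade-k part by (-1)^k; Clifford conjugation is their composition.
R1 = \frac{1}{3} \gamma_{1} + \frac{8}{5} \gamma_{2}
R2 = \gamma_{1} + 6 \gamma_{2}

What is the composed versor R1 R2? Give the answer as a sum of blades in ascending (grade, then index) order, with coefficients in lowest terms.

Distribute over the terms of R1 (each basis-blade product reordered to ascending indices, repeated generators contracted through their squares):
(\frac{1}{3} \gamma_{1}) R2 = \frac{1}{3} + 2 \gamma_{12}
(\frac{8}{5} \gamma_{2}) R2 = \frac{48}{5} - \frac{8}{5} \gamma_{12}
Summing the partial products and collecting blades:
Answer: \frac{149}{15} + \frac{2}{5} \gamma_{12}


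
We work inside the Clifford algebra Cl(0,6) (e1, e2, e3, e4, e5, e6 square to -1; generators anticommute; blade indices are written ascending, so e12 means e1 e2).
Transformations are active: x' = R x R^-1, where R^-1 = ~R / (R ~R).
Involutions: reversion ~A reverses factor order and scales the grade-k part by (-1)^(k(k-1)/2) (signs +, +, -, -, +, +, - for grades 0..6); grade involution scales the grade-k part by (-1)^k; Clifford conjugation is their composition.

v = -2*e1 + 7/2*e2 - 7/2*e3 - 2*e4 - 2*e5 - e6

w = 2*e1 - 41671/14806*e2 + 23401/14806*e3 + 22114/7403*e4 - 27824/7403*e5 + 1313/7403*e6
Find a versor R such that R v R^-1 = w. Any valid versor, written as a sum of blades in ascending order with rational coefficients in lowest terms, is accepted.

The midline construction: v and w both square to -75/2, so reflecting in their sum 5075/7403*e2 - 14210/7403*e3 + 7308/7403*e4 - 42630/7403*e5 - 6090/7403*e6 exchanges them.
Answer: 5075/7403*e2 - 14210/7403*e3 + 7308/7403*e4 - 42630/7403*e5 - 6090/7403*e6


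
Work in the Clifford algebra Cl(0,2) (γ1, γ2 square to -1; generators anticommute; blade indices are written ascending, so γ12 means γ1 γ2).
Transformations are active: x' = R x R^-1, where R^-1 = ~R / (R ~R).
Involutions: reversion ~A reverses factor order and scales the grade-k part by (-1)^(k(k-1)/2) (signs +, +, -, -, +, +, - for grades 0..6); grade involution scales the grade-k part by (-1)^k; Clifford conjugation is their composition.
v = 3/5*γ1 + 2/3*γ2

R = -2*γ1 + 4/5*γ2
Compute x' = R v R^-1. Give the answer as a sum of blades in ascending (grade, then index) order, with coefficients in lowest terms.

~R = -2*γ1 + 4/5*γ2, and R ~R = -116/25, so R^-1 = ~R / (-116/25).
R v = 2/3 - 136/75*γ12
Answer: -11/435*γ1 - 26/29*γ2


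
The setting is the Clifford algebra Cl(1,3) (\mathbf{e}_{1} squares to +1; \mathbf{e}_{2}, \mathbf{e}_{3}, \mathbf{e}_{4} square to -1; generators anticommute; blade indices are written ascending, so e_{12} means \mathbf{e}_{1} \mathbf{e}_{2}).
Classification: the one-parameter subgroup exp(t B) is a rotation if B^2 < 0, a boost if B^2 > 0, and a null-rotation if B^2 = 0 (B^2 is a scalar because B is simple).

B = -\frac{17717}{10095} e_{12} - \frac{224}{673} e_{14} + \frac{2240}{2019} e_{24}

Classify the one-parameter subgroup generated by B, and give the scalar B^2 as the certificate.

B^2 term by term: the squares give (-\frac{17717}{10095})^2*(e_{12})^2 + (-\frac{224}{673})^2*(e_{14})^2 + (\frac{2240}{2019})^2*(e_{24})^2 = \frac{313892089}{101909025}*(+1) + \frac{50176}{452929}*(+1) + \frac{5017600}{4076361}*(-1) = \frac{49}{25} (each basis 2-blade squares to minus the product of its generators' squares); cross terms between blades sharing an index anticommute and cancel. So B^2 = \frac{49}{25}.
Answer: boost, certificate B^2 = \frac{49}{25}. Note: conjugating B changes its blade decomposition but never the scalar B^2 = \frac{49}{25}, whose sign settles the classification.


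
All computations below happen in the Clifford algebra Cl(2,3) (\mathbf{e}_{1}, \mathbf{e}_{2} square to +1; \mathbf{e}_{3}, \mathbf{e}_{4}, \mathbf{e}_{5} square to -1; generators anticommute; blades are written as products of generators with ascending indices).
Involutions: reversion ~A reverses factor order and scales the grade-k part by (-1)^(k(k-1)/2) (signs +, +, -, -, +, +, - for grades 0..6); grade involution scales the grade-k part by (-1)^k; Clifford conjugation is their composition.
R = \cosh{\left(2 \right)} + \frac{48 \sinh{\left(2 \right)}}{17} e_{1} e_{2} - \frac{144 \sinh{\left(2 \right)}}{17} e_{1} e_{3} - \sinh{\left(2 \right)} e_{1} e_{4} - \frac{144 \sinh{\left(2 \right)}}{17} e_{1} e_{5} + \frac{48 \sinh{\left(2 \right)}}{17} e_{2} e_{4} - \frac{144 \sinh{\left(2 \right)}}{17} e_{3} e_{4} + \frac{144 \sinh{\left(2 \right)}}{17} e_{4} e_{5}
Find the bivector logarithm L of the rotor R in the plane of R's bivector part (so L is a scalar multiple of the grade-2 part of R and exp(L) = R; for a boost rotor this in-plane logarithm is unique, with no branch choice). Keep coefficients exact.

The scalar part of R is \cosh{\left(2 \right)}, so cosh pins the rapidity up to sign — the sign comes from the bivector part; dividing that part by sinh of the rapidity yields the plane, and the in-plane L = rapidity * plane is unique because the two sign choices cancel.
Concretely: cosh(rapidity) = \cosh{\left(2 \right)} gives rapidity = ±2, and since rapidity/sinh(rapidity) is even the sign is immaterial: L = (rapidity/sinh(rapidity)) * <R>_2 = (\frac{2}{\sinh{\left(2 \right)}}) * <R>_2.
Answer: \frac{96}{17} e_{1} e_{2} - \frac{288}{17} e_{1} e_{3} - 2 e_{1} e_{4} - \frac{288}{17} e_{1} e_{5} + \frac{96}{17} e_{2} e_{4} - \frac{288}{17} e_{3} e_{4} + \frac{288}{17} e_{4} e_{5}
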